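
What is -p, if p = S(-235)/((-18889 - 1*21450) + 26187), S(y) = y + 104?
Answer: -131/14152 ≈ -0.0092566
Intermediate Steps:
S(y) = 104 + y
p = 131/14152 (p = (104 - 235)/((-18889 - 1*21450) + 26187) = -131/((-18889 - 21450) + 26187) = -131/(-40339 + 26187) = -131/(-14152) = -131*(-1/14152) = 131/14152 ≈ 0.0092566)
-p = -1*131/14152 = -131/14152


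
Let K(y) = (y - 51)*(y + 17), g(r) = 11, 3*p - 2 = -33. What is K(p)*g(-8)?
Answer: -40480/9 ≈ -4497.8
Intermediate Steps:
p = -31/3 (p = ⅔ + (⅓)*(-33) = ⅔ - 11 = -31/3 ≈ -10.333)
K(y) = (-51 + y)*(17 + y)
K(p)*g(-8) = (-867 + (-31/3)² - 34*(-31/3))*11 = (-867 + 961/9 + 1054/3)*11 = -3680/9*11 = -40480/9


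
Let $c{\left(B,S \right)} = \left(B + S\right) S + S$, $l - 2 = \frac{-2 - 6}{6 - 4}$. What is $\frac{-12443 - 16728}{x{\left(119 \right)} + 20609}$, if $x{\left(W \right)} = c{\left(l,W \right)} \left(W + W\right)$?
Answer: $- \frac{29171}{3362605} \approx -0.0086751$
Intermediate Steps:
$l = -2$ ($l = 2 + \frac{-2 - 6}{6 - 4} = 2 - \frac{8}{2} = 2 - 4 = -2$)
$c{\left(B,S \right)} = S + S \left(B + S\right)$ ($c{\left(B,S \right)} = S \left(B + S\right) + S = S + S \left(B + S\right)$)
$x{\left(W \right)} = 2 W^{2} \left(-1 + W\right)$ ($x{\left(W \right)} = W \left(1 - 2 + W\right) \left(W + W\right) = W \left(-1 + W\right) 2 W = 2 W^{2} \left(-1 + W\right)$)
$\frac{-12443 - 16728}{x{\left(119 \right)} + 20609} = \frac{-12443 - 16728}{2 \cdot 119^{2} \left(-1 + 119\right) + 20609} = - \frac{29171}{2 \cdot 14161 \cdot 118 + 20609} = - \frac{29171}{3341996 + 20609} = - \frac{29171}{3362605}$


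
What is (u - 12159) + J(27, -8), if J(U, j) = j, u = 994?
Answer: -11173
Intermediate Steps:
(u - 12159) + J(27, -8) = (994 - 12159) - 8 = -11165 - 8 = -11173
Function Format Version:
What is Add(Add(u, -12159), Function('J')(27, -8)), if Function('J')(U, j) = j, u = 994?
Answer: -11173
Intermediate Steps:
Add(Add(u, -12159), Function('J')(27, -8)) = Add(Add(994, -12159), -8) = Add(-11165, -8) = -11173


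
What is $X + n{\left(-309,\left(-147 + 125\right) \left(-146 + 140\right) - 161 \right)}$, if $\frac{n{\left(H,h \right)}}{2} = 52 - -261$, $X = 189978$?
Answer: $190604$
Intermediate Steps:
$n{\left(H,h \right)} = 626$ ($n{\left(H,h \right)} = 2 \left(52 - -261\right) = 2 \left(52 + 261\right) = 2 \cdot 313 = 626$)
$X + n{\left(-309,\left(-147 + 125\right) \left(-146 + 140\right) - 161 \right)} = 189978 + 626 = 190604$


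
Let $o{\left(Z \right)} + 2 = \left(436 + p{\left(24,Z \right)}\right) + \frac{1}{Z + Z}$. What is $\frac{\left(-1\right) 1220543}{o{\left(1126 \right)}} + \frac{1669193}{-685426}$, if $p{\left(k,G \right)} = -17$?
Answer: $- \frac{269367498162363}{91953325030} \approx -2929.4$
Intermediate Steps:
$o{\left(Z \right)} = 417 + \frac{1}{2 Z}$ ($o{\left(Z \right)} = -2 + \left(\left(436 - 17\right) + \frac{1}{Z + Z}\right) = -2 + \left(419 + \frac{1}{2 Z}\right) = 417 + \frac{1}{2 Z}$)
$\frac{\left(-1\right) 1220543}{o{\left(1126 \right)}} + \frac{1669193}{-685426} = \frac{\left(-1\right) 1220543}{417 + \frac{1}{2 \cdot 1126}} + \frac{1669193}{-685426} = - \frac{1220543}{417 + \frac{1}{2} \cdot \frac{1}{1126}} + 1669193 \left(- \frac{1}{685426}\right) = - \frac{1220543}{417 + \frac{1}{2252}} - \frac{1669193}{685426} = - \frac{1220543}{\frac{939085}{2252}} - \frac{1669193}{685426} = \left(-1220543\right) \frac{2252}{939085} - \frac{1669193}{685426} = - \frac{2748662836}{939085} - \frac{1669193}{685426} = - \frac{269367498162363}{91953325030}$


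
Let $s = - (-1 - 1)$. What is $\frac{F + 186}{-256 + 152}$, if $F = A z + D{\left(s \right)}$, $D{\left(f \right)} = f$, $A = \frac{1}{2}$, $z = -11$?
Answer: $- \frac{365}{208} \approx -1.7548$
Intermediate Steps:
$s = 2$ ($s = \left(-1\right) \left(-2\right) = 2$)
$A = \frac{1}{2} \approx 0.5$
$F = - \frac{7}{2}$ ($F = \frac{1}{2} \left(-11\right) + 2 = - \frac{11}{2} + 2 = - \frac{7}{2} \approx -3.5$)
$\frac{F + 186}{-256 + 152} = \frac{- \frac{7}{2} + 186}{-256 + 152} = \frac{365}{2 \left(-104\right)} = \frac{365}{2} \left(- \frac{1}{104}\right) = - \frac{365}{208}$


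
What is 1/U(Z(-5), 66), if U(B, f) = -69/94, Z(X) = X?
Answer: -94/69 ≈ -1.3623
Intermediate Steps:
U(B, f) = -69/94 (U(B, f) = -69*1/94 = -69/94)
1/U(Z(-5), 66) = 1/(-69/94) = -94/69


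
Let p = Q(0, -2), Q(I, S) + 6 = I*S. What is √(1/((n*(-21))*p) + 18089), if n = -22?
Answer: √3860988439/462 ≈ 134.50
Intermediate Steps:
Q(I, S) = -6 + I*S
p = -6 (p = -6 + 0*(-2) = -6 + 0 = -6)
√(1/((n*(-21))*p) + 18089) = √(1/(-22*(-21)*(-6)) + 18089) = √(1/(462*(-6)) + 18089) = √(1/(-2772) + 18089) = √(-1/2772 + 18089) = √(50142707/2772) = √3860988439/462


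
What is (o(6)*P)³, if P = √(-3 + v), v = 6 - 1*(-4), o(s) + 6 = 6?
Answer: 0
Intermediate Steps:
o(s) = 0 (o(s) = -6 + 6 = 0)
v = 10 (v = 6 + 4 = 10)
P = √7 (P = √(-3 + 10) = √7 ≈ 2.6458)
(o(6)*P)³ = (0*√7)³ = 0³ = 0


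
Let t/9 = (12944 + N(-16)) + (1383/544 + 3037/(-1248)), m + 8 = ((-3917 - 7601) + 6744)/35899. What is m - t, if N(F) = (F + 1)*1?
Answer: -7385944914009/63469432 ≈ -1.1637e+5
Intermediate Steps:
N(F) = 1 + F (N(F) = (1 + F)*1 = 1 + F)
m = -291966/35899 (m = -8 + ((-3917 - 7601) + 6744)/35899 = -8 + (-11518 + 6744)*(1/35899) = -8 - 4774*1/35899 = -8 - 4774/35899 = -291966/35899 ≈ -8.1330)
t = 205727979/1768 (t = 9*((12944 + (1 - 16)) + (1383/544 + 3037/(-1248))) = 9*((12944 - 15) + (1383*(1/544) + 3037*(-1/1248))) = 9*(12929 + (1383/544 - 3037/1248)) = 9*(12929 + 577/5304) = 9*(68575993/5304) = 205727979/1768 ≈ 1.1636e+5)
m - t = -291966/35899 - 1*205727979/1768 = -291966/35899 - 205727979/1768 = -7385944914009/63469432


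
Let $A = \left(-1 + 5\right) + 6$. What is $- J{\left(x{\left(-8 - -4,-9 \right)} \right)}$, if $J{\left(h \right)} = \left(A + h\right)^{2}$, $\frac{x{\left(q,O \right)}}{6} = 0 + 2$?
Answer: $-484$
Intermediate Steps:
$A = 10$ ($A = 4 + 6 = 10$)
$x{\left(q,O \right)} = 12$ ($x{\left(q,O \right)} = 6 \left(0 + 2\right) = 6 \cdot 2 = 12$)
$J{\left(h \right)} = \left(10 + h\right)^{2}$
$- J{\left(x{\left(-8 - -4,-9 \right)} \right)} = - \left(10 + 12\right)^{2} = - 22^{2} = \left(-1\right) 484 = -484$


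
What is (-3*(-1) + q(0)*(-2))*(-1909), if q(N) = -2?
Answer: -13363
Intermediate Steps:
(-3*(-1) + q(0)*(-2))*(-1909) = (-3*(-1) - 2*(-2))*(-1909) = (3 + 4)*(-1909) = 7*(-1909) = -13363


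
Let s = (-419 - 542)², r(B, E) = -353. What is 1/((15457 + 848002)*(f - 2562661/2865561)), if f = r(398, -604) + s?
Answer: 2865561/2284187232678036433 ≈ 1.2545e-12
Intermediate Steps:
s = 923521 (s = (-961)² = 923521)
f = 923168 (f = -353 + 923521 = 923168)
1/((15457 + 848002)*(f - 2562661/2865561)) = 1/((15457 + 848002)*(923168 - 2562661/2865561)) = 1/(863459*(923168 - 2562661*1/2865561)) = 1/(863459*(923168 - 2562661/2865561)) = 1/(863459*(2645391654587/2865561)) = 1/(2284187232678036433/2865561) = 2865561/2284187232678036433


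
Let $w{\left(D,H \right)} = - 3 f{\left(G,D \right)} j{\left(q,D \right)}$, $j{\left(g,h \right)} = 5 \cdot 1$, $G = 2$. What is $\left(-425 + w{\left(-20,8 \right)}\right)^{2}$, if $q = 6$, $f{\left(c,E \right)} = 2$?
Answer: $207025$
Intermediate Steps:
$j{\left(g,h \right)} = 5$
$w{\left(D,H \right)} = -30$ ($w{\left(D,H \right)} = \left(-3\right) 2 \cdot 5 = \left(-6\right) 5 = -30$)
$\left(-425 + w{\left(-20,8 \right)}\right)^{2} = \left(-425 - 30\right)^{2} = \left(-455\right)^{2} = 207025$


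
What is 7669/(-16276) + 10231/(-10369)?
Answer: -246039617/168765844 ≈ -1.4579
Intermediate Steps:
7669/(-16276) + 10231/(-10369) = 7669*(-1/16276) + 10231*(-1/10369) = -7669/16276 - 10231/10369 = -246039617/168765844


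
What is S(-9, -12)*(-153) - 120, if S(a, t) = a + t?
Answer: 3093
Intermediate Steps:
S(-9, -12)*(-153) - 120 = (-9 - 12)*(-153) - 120 = -21*(-153) - 120 = 3213 - 120 = 3093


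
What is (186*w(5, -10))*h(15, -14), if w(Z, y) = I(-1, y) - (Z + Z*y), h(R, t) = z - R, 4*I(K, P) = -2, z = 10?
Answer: -41385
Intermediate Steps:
I(K, P) = -1/2 (I(K, P) = (1/4)*(-2) = -1/2)
h(R, t) = 10 - R
w(Z, y) = -1/2 - Z - Z*y (w(Z, y) = -1/2 - (Z + Z*y) = -1/2 + (-Z - Z*y) = -1/2 - Z - Z*y)
(186*w(5, -10))*h(15, -14) = (186*(-1/2 - 1*5 - 1*5*(-10)))*(10 - 1*15) = (186*(-1/2 - 5 + 50))*(10 - 15) = (186*(89/2))*(-5) = 8277*(-5) = -41385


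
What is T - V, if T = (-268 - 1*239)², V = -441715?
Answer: 698764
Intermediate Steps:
T = 257049 (T = (-268 - 239)² = (-507)² = 257049)
T - V = 257049 - 1*(-441715) = 257049 + 441715 = 698764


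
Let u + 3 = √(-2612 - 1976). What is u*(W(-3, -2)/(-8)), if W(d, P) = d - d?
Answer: 0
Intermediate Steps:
W(d, P) = 0
u = -3 + 2*I*√1147 (u = -3 + √(-2612 - 1976) = -3 + √(-4588) = -3 + 2*I*√1147 ≈ -3.0 + 67.735*I)
u*(W(-3, -2)/(-8)) = (-3 + 2*I*√1147)*(0/(-8)) = (-3 + 2*I*√1147)*(0*(-⅛)) = (-3 + 2*I*√1147)*0 = 0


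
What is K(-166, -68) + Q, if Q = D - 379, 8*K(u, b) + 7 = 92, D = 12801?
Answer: 99461/8 ≈ 12433.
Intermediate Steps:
K(u, b) = 85/8 (K(u, b) = -7/8 + (⅛)*92 = -7/8 + 23/2 = 85/8)
Q = 12422 (Q = 12801 - 379 = 12422)
K(-166, -68) + Q = 85/8 + 12422 = 99461/8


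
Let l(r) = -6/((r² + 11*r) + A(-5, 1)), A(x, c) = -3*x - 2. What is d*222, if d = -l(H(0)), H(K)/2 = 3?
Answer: 1332/115 ≈ 11.583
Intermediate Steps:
A(x, c) = -2 - 3*x
H(K) = 6 (H(K) = 2*3 = 6)
l(r) = -6/(13 + r² + 11*r) (l(r) = -6/((r² + 11*r) + (-2 - 3*(-5))) = -6/((r² + 11*r) + (-2 + 15)) = -6/((r² + 11*r) + 13) = -6/(13 + r² + 11*r))
d = 6/115 (d = -(-6)/(13 + 6² + 11*6) = -(-6)/(13 + 36 + 66) = -(-6)/115 = -1*(-6/115) = 6/115 ≈ 0.052174)
d*222 = (6/115)*222 = 1332/115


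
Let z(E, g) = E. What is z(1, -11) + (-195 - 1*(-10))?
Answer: -184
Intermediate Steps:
z(1, -11) + (-195 - 1*(-10)) = 1 + (-195 - 1*(-10)) = 1 + (-195 + 10) = 1 - 185 = -184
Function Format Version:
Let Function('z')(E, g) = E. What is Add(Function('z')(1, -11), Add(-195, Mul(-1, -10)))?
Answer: -184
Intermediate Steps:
Add(Function('z')(1, -11), Add(-195, Mul(-1, -10))) = Add(1, Add(-195, Mul(-1, -10))) = Add(1, Add(-195, 10)) = Add(1, -185) = -184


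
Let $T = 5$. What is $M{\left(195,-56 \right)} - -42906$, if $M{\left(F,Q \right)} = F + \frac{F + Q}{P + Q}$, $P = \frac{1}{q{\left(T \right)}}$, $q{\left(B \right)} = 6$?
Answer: $\frac{14438001}{335} \approx 43099.0$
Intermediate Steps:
$P = \frac{1}{6} \approx 0.16667$
$M{\left(F,Q \right)} = F + \frac{F + Q}{\frac{1}{6} + Q}$
$M{\left(195,-56 \right)} - -42906 = \frac{6 \left(-56\right) + 7 \cdot 195 + 6 \cdot 195 \left(-56\right)}{1 + 6 \left(-56\right)} - -42906 = \frac{-336 + 1365 - 65520}{1 - 336} + 42906 = \frac{1}{-335} \left(-64491\right) + 42906 = \left(- \frac{1}{335}\right) \left(-64491\right) + 42906 = \frac{64491}{335} + 42906 = \frac{14438001}{335}$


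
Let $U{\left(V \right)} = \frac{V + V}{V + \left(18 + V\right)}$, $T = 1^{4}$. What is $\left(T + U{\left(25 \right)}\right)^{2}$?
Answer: $\frac{3481}{1156} \approx 3.0112$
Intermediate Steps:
$T = 1$
$U{\left(V \right)} = \frac{2 V}{18 + 2 V}$
$\left(T + U{\left(25 \right)}\right)^{2} = \left(1 + \frac{25}{9 + 25}\right)^{2} = \left(1 + \frac{25}{34}\right)^{2} = \left(\frac{59}{34}\right)^{2} = \frac{3481}{1156}$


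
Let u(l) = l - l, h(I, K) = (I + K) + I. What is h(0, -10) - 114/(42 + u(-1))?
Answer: -89/7 ≈ -12.714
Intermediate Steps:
h(I, K) = K + 2*I
u(l) = 0
h(0, -10) - 114/(42 + u(-1)) = (-10 + 2*0) - 114/(42 + 0) = (-10 + 0) - 114/42 = -10 - 114*1/42 = -10 - 19/7 = -89/7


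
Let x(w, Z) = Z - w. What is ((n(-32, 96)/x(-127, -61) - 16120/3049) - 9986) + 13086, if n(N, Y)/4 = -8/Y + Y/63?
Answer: 1188941819/384174 ≈ 3094.8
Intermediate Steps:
n(N, Y) = -32/Y + 4*Y/63 (n(N, Y) = 4*(-8/Y + Y/63) = -32/Y + 4*Y/63)
((n(-32, 96)/x(-127, -61) - 16120/3049) - 9986) + 13086 = (((-32/96 + (4/63)*96)/(-61 - 1*(-127)) - 16120/3049) - 9986) + 13086 = (((-32*1/96 + 128/21)/(-61 + 127) - 16120*1/3049) - 9986) + 13086 = (((-⅓ + 128/21)/66 - 16120/3049) - 9986) + 13086 = (((121/21)*(1/66) - 16120/3049) - 9986) + 13086 = ((11/126 - 16120/3049) - 9986) + 13086 = (-1997581/384174 - 9986) + 13086 = -3838359145/384174 + 13086 = 1188941819/384174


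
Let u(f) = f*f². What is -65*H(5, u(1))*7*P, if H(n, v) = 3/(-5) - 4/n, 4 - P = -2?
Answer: 3822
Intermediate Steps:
P = 6 (P = 4 - 1*(-2) = 4 + 2 = 6)
u(f) = f³
H(n, v) = -⅗ - 4/n (H(n, v) = 3*(-⅕) - 4/n = -⅗ - 4/n)
-65*H(5, u(1))*7*P = -65*(-⅗ - 4/5)*7*6 = -65*(-⅗ - 4*⅕)*7*6 = -65*(-⅗ - ⅘)*7*6 = -65*(-7/5*7)*6 = -(-637)*6 = -65*(-294/5) = 3822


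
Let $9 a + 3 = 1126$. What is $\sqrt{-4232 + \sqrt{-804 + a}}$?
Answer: $\frac{\sqrt{-38088 + 3 i \sqrt{6113}}}{3} \approx 0.20031 + 65.054 i$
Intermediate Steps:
$a = \frac{1123}{9}$ ($a = - \frac{1}{3} + \frac{1}{9} \cdot 1126 = - \frac{1}{3} + \frac{1126}{9} = \frac{1123}{9} \approx 124.78$)
$\sqrt{-4232 + \sqrt{-804 + a}} = \sqrt{-4232 + \sqrt{-804 + \frac{1123}{9}}} = \sqrt{-4232 + \sqrt{- \frac{6113}{9}}} = \sqrt{-4232 + \frac{i \sqrt{6113}}{3}}$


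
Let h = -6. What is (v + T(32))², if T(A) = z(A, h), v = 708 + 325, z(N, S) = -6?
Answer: 1054729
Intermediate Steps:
v = 1033
T(A) = -6
(v + T(32))² = (1033 - 6)² = 1027² = 1054729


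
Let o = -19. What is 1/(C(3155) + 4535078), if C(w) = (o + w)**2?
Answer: 1/14369574 ≈ 6.9591e-8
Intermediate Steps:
C(w) = (-19 + w)**2
1/(C(3155) + 4535078) = 1/((-19 + 3155)**2 + 4535078) = 1/(3136**2 + 4535078) = 1/(9834496 + 4535078) = 1/14369574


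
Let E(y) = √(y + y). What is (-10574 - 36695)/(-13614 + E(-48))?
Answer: 107253361/30890182 + 47269*I*√6/46335273 ≈ 3.4721 + 0.0024989*I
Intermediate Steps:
E(y) = √2*√y (E(y) = √(2*y) = √2*√y)
(-10574 - 36695)/(-13614 + E(-48)) = (-10574 - 36695)/(-13614 + √2*√(-48)) = -47269/(-13614 + √2*(4*I*√3)) = -47269/(-13614 + 4*I*√6)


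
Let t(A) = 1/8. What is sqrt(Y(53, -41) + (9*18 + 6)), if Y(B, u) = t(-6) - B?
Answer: sqrt(1842)/4 ≈ 10.730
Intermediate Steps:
t(A) = 1/8
Y(B, u) = 1/8 - B
sqrt(Y(53, -41) + (9*18 + 6)) = sqrt((1/8 - 1*53) + (9*18 + 6)) = sqrt((1/8 - 53) + (162 + 6)) = sqrt(-423/8 + 168) = sqrt(921/8) = sqrt(1842)/4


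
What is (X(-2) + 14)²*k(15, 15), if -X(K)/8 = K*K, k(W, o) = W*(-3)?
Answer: -14580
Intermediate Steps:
k(W, o) = -3*W
X(K) = -8*K² (X(K) = -8*K*K = -8*K²)
(X(-2) + 14)²*k(15, 15) = (-8*(-2)² + 14)²*(-3*15) = (-8*4 + 14)²*(-45) = (-32 + 14)²*(-45) = (-18)²*(-45) = 324*(-45) = -14580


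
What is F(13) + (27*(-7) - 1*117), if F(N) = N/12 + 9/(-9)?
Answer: -3671/12 ≈ -305.92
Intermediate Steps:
F(N) = -1 + N/12 (F(N) = N*(1/12) + 9*(-⅑) = N/12 - 1 = -1 + N/12)
F(13) + (27*(-7) - 1*117) = (-1 + (1/12)*13) + (27*(-7) - 1*117) = (-1 + 13/12) + (-189 - 117) = 1/12 - 306 = -3671/12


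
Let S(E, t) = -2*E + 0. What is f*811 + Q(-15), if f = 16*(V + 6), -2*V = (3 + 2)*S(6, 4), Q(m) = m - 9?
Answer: 467112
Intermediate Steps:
Q(m) = -9 + m
S(E, t) = -2*E
V = 30 (V = -(3 + 2)*(-2*6)/2 = -5*(-12)/2 = -1/2*(-60) = 30)
f = 576 (f = 16*(30 + 6) = 16*36 = 576)
f*811 + Q(-15) = 576*811 + (-9 - 15) = 467136 - 24 = 467112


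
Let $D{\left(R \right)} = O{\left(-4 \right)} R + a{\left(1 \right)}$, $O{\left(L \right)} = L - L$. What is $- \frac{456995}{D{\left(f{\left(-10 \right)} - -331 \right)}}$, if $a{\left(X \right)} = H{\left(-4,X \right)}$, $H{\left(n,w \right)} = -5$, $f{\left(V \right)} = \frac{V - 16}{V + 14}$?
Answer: $91399$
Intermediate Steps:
$O{\left(L \right)} = 0$
$f{\left(V \right)} = \frac{-16 + V}{14 + V}$
$a{\left(X \right)} = -5$
$D{\left(R \right)} = -5$ ($D{\left(R \right)} = 0 R - 5 = 0 - 5 = -5$)
$- \frac{456995}{D{\left(f{\left(-10 \right)} - -331 \right)}} = - \frac{456995}{-5} = \left(-456995\right) \left(- \frac{1}{5}\right) = 91399$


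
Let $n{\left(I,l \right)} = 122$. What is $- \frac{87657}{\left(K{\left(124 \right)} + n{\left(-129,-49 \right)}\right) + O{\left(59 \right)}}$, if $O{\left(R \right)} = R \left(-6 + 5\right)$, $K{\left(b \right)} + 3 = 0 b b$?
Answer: $- \frac{29219}{20} \approx -1460.9$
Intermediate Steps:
$K{\left(b \right)} = -3$ ($K{\left(b \right)} = -3 + 0 b b = -3 + 0 b = -3 + 0 = -3$)
$O{\left(R \right)} = - R$ ($O{\left(R \right)} = R \left(-1\right) = - R$)
$- \frac{87657}{\left(K{\left(124 \right)} + n{\left(-129,-49 \right)}\right) + O{\left(59 \right)}} = - \frac{87657}{\left(-3 + 122\right) - 59} = - \frac{87657}{119 - 59} = - \frac{87657}{60} = \left(-87657\right) \frac{1}{60} = - \frac{29219}{20}$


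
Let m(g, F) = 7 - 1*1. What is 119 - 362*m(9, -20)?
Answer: -2053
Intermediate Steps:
m(g, F) = 6 (m(g, F) = 7 - 1 = 6)
119 - 362*m(9, -20) = 119 - 362*6 = 119 - 2172 = -2053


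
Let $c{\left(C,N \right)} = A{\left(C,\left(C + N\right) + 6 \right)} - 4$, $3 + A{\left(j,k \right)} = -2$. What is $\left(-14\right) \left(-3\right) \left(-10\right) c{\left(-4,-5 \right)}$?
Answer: $3780$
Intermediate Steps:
$A{\left(j,k \right)} = -5$ ($A{\left(j,k \right)} = -3 - 2 = -5$)
$c{\left(C,N \right)} = -9$ ($c{\left(C,N \right)} = -5 - 4 = -9$)
$\left(-14\right) \left(-3\right) \left(-10\right) c{\left(-4,-5 \right)} = \left(-14\right) \left(-3\right) \left(-10\right) \left(-9\right) = 42 \left(-10\right) \left(-9\right) = \left(-420\right) \left(-9\right) = 3780$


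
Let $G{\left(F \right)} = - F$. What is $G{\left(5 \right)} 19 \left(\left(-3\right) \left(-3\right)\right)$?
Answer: $-855$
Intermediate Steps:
$G{\left(5 \right)} 19 \left(\left(-3\right) \left(-3\right)\right) = \left(-1\right) 5 \cdot 19 \left(\left(-3\right) \left(-3\right)\right) = \left(-5\right) 19 \cdot 9 = \left(-95\right) 9 = -855$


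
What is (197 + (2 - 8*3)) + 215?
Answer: 390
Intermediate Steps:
(197 + (2 - 8*3)) + 215 = (197 + (2 - 2*12)) + 215 = (197 + (2 - 24)) + 215 = (197 - 22) + 215 = 175 + 215 = 390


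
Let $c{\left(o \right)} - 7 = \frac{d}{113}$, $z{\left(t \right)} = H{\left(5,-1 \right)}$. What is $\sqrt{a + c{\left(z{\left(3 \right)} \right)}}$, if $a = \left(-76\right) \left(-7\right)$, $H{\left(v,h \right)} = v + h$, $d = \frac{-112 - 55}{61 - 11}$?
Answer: $\frac{\sqrt{688211358}}{1130} \approx 23.216$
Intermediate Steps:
$d = - \frac{167}{50}$ ($d = \frac{-112 - 55}{50} = \left(-112 - 55\right) \frac{1}{50} = \left(-167\right) \frac{1}{50} = - \frac{167}{50} \approx -3.34$)
$H{\left(v,h \right)} = h + v$
$z{\left(t \right)} = 4$ ($z{\left(t \right)} = -1 + 5 = 4$)
$a = 532$
$c{\left(o \right)} = \frac{39383}{5650}$ ($c{\left(o \right)} = 7 - \frac{167}{50 \cdot 113} = 7 - \frac{167}{5650} = \frac{39383}{5650}$)
$\sqrt{a + c{\left(z{\left(3 \right)} \right)}} = \sqrt{532 + \frac{39383}{5650}} = \sqrt{\frac{3045183}{5650}} = \frac{\sqrt{688211358}}{1130}$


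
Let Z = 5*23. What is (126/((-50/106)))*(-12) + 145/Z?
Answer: 1843853/575 ≈ 3206.7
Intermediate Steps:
Z = 115
(126/((-50/106)))*(-12) + 145/Z = (126/((-50/106)))*(-12) + 145/115 = (126/((-50*1/106)))*(-12) + 145*(1/115) = (126/(-25/53))*(-12) + 29/23 = (126*(-53/25))*(-12) + 29/23 = -6678/25*(-12) + 29/23 = 80136/25 + 29/23 = 1843853/575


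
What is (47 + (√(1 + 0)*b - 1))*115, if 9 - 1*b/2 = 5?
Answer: 6210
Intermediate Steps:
b = 8 (b = 18 - 2*5 = 18 - 10 = 8)
(47 + (√(1 + 0)*b - 1))*115 = (47 + (√(1 + 0)*8 - 1))*115 = (47 + (√1*8 - 1))*115 = (47 + (1*8 - 1))*115 = (47 + (8 - 1))*115 = (47 + 7)*115 = 54*115 = 6210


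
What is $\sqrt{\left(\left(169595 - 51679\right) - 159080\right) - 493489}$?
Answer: $i \sqrt{534653} \approx 731.2 i$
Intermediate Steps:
$\sqrt{\left(\left(169595 - 51679\right) - 159080\right) - 493489} = \sqrt{\left(117916 - 159080\right) - 493489} = \sqrt{-41164 - 493489} = \sqrt{-534653} = i \sqrt{534653}$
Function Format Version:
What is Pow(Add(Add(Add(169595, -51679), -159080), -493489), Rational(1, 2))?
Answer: Mul(I, Pow(534653, Rational(1, 2))) ≈ Mul(731.20, I)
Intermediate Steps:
Pow(Add(Add(Add(169595, -51679), -159080), -493489), Rational(1, 2)) = Pow(Add(Add(117916, -159080), -493489), Rational(1, 2)) = Pow(Add(-41164, -493489), Rational(1, 2)) = Pow(-534653, Rational(1, 2)) = Mul(I, Pow(534653, Rational(1, 2)))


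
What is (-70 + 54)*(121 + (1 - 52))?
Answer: -1120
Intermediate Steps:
(-70 + 54)*(121 + (1 - 52)) = -16*(121 - 51) = -16*70 = -1120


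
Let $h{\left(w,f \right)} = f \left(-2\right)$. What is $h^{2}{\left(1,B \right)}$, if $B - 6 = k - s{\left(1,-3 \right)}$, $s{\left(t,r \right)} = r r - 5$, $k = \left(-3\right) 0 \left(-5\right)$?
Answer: $16$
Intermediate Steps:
$k = 0$ ($k = 0 \left(-5\right) = 0$)
$s{\left(t,r \right)} = -5 + r^{2}$ ($s{\left(t,r \right)} = r^{2} - 5 = -5 + r^{2}$)
$B = 2$ ($B = 6 + \left(0 - \left(-5 + \left(-3\right)^{2}\right)\right) = 6 + \left(0 - \left(-5 + 9\right)\right) = 6 + \left(0 - 4\right) = 6 - 4 = 2$)
$h{\left(w,f \right)} = - 2 f$
$h^{2}{\left(1,B \right)} = \left(\left(-2\right) 2\right)^{2} = \left(-4\right)^{2} = 16$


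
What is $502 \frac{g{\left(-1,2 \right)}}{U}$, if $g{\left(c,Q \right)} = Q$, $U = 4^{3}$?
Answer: $\frac{251}{16} \approx 15.688$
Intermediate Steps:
$U = 64$
$502 \frac{g{\left(-1,2 \right)}}{U} = 502 \cdot \frac{2}{64} = 502 \cdot 2 \cdot \frac{1}{64} = 502 \cdot \frac{1}{32} = \frac{251}{16}$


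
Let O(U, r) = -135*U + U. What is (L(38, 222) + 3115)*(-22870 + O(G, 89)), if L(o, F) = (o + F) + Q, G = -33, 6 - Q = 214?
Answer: -58424816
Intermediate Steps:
Q = -208 (Q = 6 - 1*214 = 6 - 214 = -208)
O(U, r) = -134*U
L(o, F) = -208 + F + o (L(o, F) = (o + F) - 208 = (F + o) - 208 = -208 + F + o)
(L(38, 222) + 3115)*(-22870 + O(G, 89)) = ((-208 + 222 + 38) + 3115)*(-22870 - 134*(-33)) = (52 + 3115)*(-22870 + 4422) = 3167*(-18448) = -58424816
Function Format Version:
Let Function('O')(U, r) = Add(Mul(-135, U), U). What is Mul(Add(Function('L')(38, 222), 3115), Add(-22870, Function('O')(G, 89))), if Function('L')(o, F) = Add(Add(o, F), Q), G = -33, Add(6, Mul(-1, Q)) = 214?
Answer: -58424816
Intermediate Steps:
Q = -208 (Q = Add(6, Mul(-1, 214)) = Add(6, -214) = -208)
Function('O')(U, r) = Mul(-134, U)
Function('L')(o, F) = Add(-208, F, o) (Function('L')(o, F) = Add(Add(o, F), -208) = Add(Add(F, o), -208) = Add(-208, F, o))
Mul(Add(Function('L')(38, 222), 3115), Add(-22870, Function('O')(G, 89))) = Mul(Add(Add(-208, 222, 38), 3115), Add(-22870, Mul(-134, -33))) = Mul(Add(52, 3115), Add(-22870, 4422)) = Mul(3167, -18448) = -58424816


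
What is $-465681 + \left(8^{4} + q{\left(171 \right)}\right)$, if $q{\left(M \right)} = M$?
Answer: $-461414$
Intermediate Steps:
$-465681 + \left(8^{4} + q{\left(171 \right)}\right) = -465681 + \left(8^{4} + 171\right) = -465681 + \left(4096 + 171\right) = -465681 + 4267 = -461414$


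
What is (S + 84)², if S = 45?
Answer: 16641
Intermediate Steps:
(S + 84)² = (45 + 84)² = 129² = 16641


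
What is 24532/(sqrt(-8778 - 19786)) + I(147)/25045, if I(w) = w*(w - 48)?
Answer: 14553/25045 - 12266*I*sqrt(7141)/7141 ≈ 0.58107 - 145.15*I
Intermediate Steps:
I(w) = w*(-48 + w)
24532/(sqrt(-8778 - 19786)) + I(147)/25045 = 24532/(sqrt(-8778 - 19786)) + (147*(-48 + 147))/25045 = 24532/(sqrt(-28564)) + (147*99)*(1/25045) = 24532/((2*I*sqrt(7141))) + 14553*(1/25045) = 24532*(-I*sqrt(7141)/14282) + 14553/25045 = -12266*I*sqrt(7141)/7141 + 14553/25045 = 14553/25045 - 12266*I*sqrt(7141)/7141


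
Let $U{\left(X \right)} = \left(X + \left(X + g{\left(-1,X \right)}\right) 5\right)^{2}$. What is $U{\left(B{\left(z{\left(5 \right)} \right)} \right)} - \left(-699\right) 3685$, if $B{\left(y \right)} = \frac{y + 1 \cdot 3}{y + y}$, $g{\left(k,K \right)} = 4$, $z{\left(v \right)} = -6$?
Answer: $\frac{10305109}{4} \approx 2.5763 \cdot 10^{6}$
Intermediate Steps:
$B{\left(y \right)} = \frac{3 + y}{2 y}$ ($B{\left(y \right)} = \frac{y + 3}{2 y} = \left(3 + y\right) \frac{1}{2 y} = \frac{3 + y}{2 y}$)
$U{\left(X \right)} = \left(20 + 6 X\right)^{2}$ ($U{\left(X \right)} = \left(X + \left(X + 4\right) 5\right)^{2} = \left(X + \left(4 + X\right) 5\right)^{2} = \left(X + \left(20 + 5 X\right)\right)^{2} = \left(20 + 6 X\right)^{2}$)
$U{\left(B{\left(z{\left(5 \right)} \right)} \right)} - \left(-699\right) 3685 = 4 \left(10 + 3 \frac{3 - 6}{2 \left(-6\right)}\right)^{2} - \left(-699\right) 3685 = 4 \left(10 + 3 \cdot \frac{1}{2} \left(- \frac{1}{6}\right) \left(-3\right)\right)^{2} - -2575815 = 4 \left(10 + 3 \cdot \frac{1}{4}\right)^{2} + 2575815 = 4 \left(10 + \frac{3}{4}\right)^{2} + 2575815 = 4 \left(\frac{43}{4}\right)^{2} + 2575815 = 4 \cdot \frac{1849}{16} + 2575815 = \frac{1849}{4} + 2575815 = \frac{10305109}{4}$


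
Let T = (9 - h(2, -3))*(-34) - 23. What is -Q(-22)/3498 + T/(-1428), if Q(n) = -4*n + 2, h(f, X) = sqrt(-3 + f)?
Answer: 24341/118932 - I/42 ≈ 0.20466 - 0.02381*I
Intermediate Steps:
Q(n) = 2 - 4*n
T = -329 + 34*I (T = (9 - sqrt(-3 + 2))*(-34) - 23 = (9 - sqrt(-1))*(-34) - 23 = (9 - I)*(-34) - 23 = (-306 + 34*I) - 23 = -329 + 34*I ≈ -329.0 + 34.0*I)
-Q(-22)/3498 + T/(-1428) = -(2 - 4*(-22))/3498 + (-329 + 34*I)/(-1428) = -(2 + 88)*(1/3498) + (-329 + 34*I)*(-1/1428) = -1*90*(1/3498) + (47/204 - I/42) = -90*1/3498 + (47/204 - I/42) = -15/583 + (47/204 - I/42) = 24341/118932 - I/42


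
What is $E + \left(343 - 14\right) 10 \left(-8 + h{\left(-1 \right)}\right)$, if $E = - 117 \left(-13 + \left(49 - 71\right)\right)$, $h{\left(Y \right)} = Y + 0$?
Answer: $-25515$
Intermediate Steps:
$h{\left(Y \right)} = Y$
$E = 4095$ ($E = - 117 \left(-13 + \left(49 - 71\right)\right) = - 117 \left(-13 - 22\right) = \left(-117\right) \left(-35\right) = 4095$)
$E + \left(343 - 14\right) 10 \left(-8 + h{\left(-1 \right)}\right) = 4095 + \left(343 - 14\right) 10 \left(-8 - 1\right) = 4095 + 329 \cdot 10 \left(-9\right) = 4095 + 329 \left(-90\right) = 4095 - 29610 = -25515$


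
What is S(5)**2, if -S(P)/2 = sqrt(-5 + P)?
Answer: 0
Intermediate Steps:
S(P) = -2*sqrt(-5 + P)
S(5)**2 = (-2*sqrt(-5 + 5))**2 = (-2*sqrt(0))**2 = (-2*0)**2 = 0**2 = 0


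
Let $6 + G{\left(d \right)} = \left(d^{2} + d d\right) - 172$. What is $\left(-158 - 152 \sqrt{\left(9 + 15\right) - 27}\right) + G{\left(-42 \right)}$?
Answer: $3192 - 152 i \sqrt{3} \approx 3192.0 - 263.27 i$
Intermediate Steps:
$G{\left(d \right)} = -178 + 2 d^{2}$ ($G{\left(d \right)} = -6 - \left(172 - d^{2} - d d\right) = -6 + \left(\left(d^{2} + d^{2}\right) - 172\right) = -6 + \left(2 d^{2} - 172\right) = -6 + \left(-172 + 2 d^{2}\right) = -178 + 2 d^{2}$)
$\left(-158 - 152 \sqrt{\left(9 + 15\right) - 27}\right) + G{\left(-42 \right)} = \left(-158 - 152 \sqrt{\left(9 + 15\right) - 27}\right) - \left(178 - 2 \left(-42\right)^{2}\right) = \left(-158 - 152 \sqrt{24 - 27}\right) + \left(-178 + 2 \cdot 1764\right) = \left(-158 - 152 \sqrt{-3}\right) + \left(-178 + 3528\right) = \left(-158 - 152 i \sqrt{3}\right) + 3350 = 3192 - 152 i \sqrt{3}$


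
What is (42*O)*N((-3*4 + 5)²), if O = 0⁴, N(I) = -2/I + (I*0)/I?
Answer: 0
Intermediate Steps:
N(I) = -2/I (N(I) = -2/I + 0/I = -2/I + 0 = -2/I)
O = 0
(42*O)*N((-3*4 + 5)²) = (42*0)*(-2/(-3*4 + 5)²) = 0*(-2/(-12 + 5)²) = 0*(-2/((-7)²)) = 0*(-2/49) = 0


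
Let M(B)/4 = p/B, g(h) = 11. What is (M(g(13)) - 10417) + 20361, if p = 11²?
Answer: 9988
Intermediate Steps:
p = 121
M(B) = 484/B (M(B) = 4*(121/B) = 484/B)
(M(g(13)) - 10417) + 20361 = (484/11 - 10417) + 20361 = (484*(1/11) - 10417) + 20361 = (44 - 10417) + 20361 = -10373 + 20361 = 9988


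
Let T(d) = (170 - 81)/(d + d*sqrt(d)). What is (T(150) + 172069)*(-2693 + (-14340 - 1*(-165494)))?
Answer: 190314237372707/7450 + 4404343*sqrt(6)/1490 ≈ 2.5546e+10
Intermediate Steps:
T(d) = 89/(d + d**(3/2))
(T(150) + 172069)*(-2693 + (-14340 - 1*(-165494))) = (89/(150 + 150**(3/2)) + 172069)*(-2693 + (-14340 - 1*(-165494))) = (89/(150 + 750*sqrt(6)) + 172069)*(-2693 + (-14340 + 165494)) = (172069 + 89/(150 + 750*sqrt(6)))*(-2693 + 151154) = (172069 + 89/(150 + 750*sqrt(6)))*148461 = 25545535809 + 13213029/(150 + 750*sqrt(6))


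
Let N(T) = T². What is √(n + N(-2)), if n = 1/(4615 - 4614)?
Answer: √5 ≈ 2.2361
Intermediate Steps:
n = 1 (n = 1/1 = 1)
√(n + N(-2)) = √(1 + (-2)²) = √(1 + 4) = √5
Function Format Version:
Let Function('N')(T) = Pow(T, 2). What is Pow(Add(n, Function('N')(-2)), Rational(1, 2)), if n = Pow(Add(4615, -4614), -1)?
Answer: Pow(5, Rational(1, 2)) ≈ 2.2361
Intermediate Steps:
n = 1 (n = Pow(1, -1) = 1)
Pow(Add(n, Function('N')(-2)), Rational(1, 2)) = Pow(Add(1, Pow(-2, 2)), Rational(1, 2)) = Pow(Add(1, 4), Rational(1, 2)) = Pow(5, Rational(1, 2))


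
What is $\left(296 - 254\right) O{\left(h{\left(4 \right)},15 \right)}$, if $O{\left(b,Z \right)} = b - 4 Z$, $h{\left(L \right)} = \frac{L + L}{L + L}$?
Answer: $-2478$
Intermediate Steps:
$h{\left(L \right)} = 1$ ($h{\left(L \right)} = \frac{2 L}{2 L} = 2 L \frac{1}{2 L} = 1$)
$\left(296 - 254\right) O{\left(h{\left(4 \right)},15 \right)} = \left(296 - 254\right) \left(1 - 60\right) = 42 \left(1 - 60\right) = 42 \left(-59\right) = -2478$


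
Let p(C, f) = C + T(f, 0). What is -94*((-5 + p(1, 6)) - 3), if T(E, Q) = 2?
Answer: 470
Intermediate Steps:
p(C, f) = 2 + C (p(C, f) = C + 2 = 2 + C)
-94*((-5 + p(1, 6)) - 3) = -94*((-5 + (2 + 1)) - 3) = -94*((-5 + 3) - 3) = -94*(-2 - 3) = -94*(-5) = 470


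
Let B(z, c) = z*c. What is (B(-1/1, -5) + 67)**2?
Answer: 5184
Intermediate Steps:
B(z, c) = c*z
(B(-1/1, -5) + 67)**2 = (-(-5)/1 + 67)**2 = (-(-5) + 67)**2 = (-5*(-1) + 67)**2 = (5 + 67)**2 = 72**2 = 5184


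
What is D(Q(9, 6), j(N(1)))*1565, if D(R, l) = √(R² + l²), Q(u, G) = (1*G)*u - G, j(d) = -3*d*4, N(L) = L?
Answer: 18780*√17 ≈ 77432.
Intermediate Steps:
j(d) = -12*d
Q(u, G) = -G + G*u (Q(u, G) = G*u - G = -G + G*u)
D(Q(9, 6), j(N(1)))*1565 = √((6*(-1 + 9))² + (-12*1)²)*1565 = √((6*8)² + (-12)²)*1565 = √(48² + 144)*1565 = √(2304 + 144)*1565 = √2448*1565 = (12*√17)*1565 = 18780*√17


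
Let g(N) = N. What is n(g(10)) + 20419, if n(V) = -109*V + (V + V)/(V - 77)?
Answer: 1295023/67 ≈ 19329.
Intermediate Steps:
n(V) = -109*V + 2*V/(-77 + V) (n(V) = -109*V + (2*V)/(-77 + V) = -109*V + 2*V/(-77 + V))
n(g(10)) + 20419 = 10*(8395 - 109*10)/(-77 + 10) + 20419 = 10*(8395 - 1090)/(-67) + 20419 = 10*(-1/67)*7305 + 20419 = -73050/67 + 20419 = 1295023/67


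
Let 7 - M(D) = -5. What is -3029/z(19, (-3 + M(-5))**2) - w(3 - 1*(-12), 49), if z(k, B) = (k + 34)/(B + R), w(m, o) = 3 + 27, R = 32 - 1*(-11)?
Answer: -377186/53 ≈ -7116.7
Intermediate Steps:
M(D) = 12 (M(D) = 7 - 1*(-5) = 7 + 5 = 12)
R = 43 (R = 32 + 11 = 43)
w(m, o) = 30
z(k, B) = (34 + k)/(43 + B) (z(k, B) = (k + 34)/(B + 43) = (34 + k)/(43 + B))
-3029/z(19, (-3 + M(-5))**2) - w(3 - 1*(-12), 49) = -3029*(43 + (-3 + 12)**2)/(34 + 19) - 1*30 = -3029/(53/(43 + 9**2)) - 30 = -3029/(53/(43 + 81)) - 30 = -3029/(53/124) - 30 = -3029/((1/124)*53) - 30 = -3029/53/124 - 30 = -3029*124/53 - 30 = -375596/53 - 30 = -377186/53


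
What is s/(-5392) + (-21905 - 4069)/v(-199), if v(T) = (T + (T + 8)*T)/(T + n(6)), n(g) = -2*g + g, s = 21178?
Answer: 1395494023/10193576 ≈ 136.90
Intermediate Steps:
n(g) = -g
v(T) = (T + T*(8 + T))/(-6 + T) (v(T) = (T + (T + 8)*T)/(T - 1*6) = (T + (8 + T)*T)/(T - 6) = (T + T*(8 + T))/(-6 + T))
s/(-5392) + (-21905 - 4069)/v(-199) = 21178/(-5392) + (-21905 - 4069)/((-199*(9 - 199)/(-6 - 199))) = 21178*(-1/5392) - 25974/((-199*(-190)/(-205))) = -10589/2696 - 25974/((-199*(-1/205)*(-190))) = -10589/2696 - 25974/(-7562/41) = -10589/2696 - 25974*(-41/7562) = -10589/2696 + 532467/3781 = 1395494023/10193576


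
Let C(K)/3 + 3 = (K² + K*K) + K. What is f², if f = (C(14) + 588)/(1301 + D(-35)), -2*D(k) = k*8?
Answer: 3229209/2076481 ≈ 1.5551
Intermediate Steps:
C(K) = -9 + 3*K + 6*K² (C(K) = -9 + 3*((K² + K*K) + K) = -9 + 3*((K² + K²) + K) = -9 + 3*(2*K² + K) = -9 + 3*(K + 2*K²) = -9 + (3*K + 6*K²) = -9 + 3*K + 6*K²)
D(k) = -4*k (D(k) = -k*8/2 = -4*k)
f = 1797/1441 (f = ((-9 + 3*14 + 6*14²) + 588)/(1301 - 4*(-35)) = ((-9 + 42 + 6*196) + 588)/(1301 + 140) = ((-9 + 42 + 1176) + 588)/1441 = (1209 + 588)*(1/1441) = 1797*(1/1441) = 1797/1441 ≈ 1.2471)
f² = (1797/1441)² = 3229209/2076481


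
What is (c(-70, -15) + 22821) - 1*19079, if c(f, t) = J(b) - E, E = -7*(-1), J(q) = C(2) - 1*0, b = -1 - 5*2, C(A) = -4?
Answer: 3731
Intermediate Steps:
b = -11 (b = -1 - 10 = -11)
J(q) = -4 (J(q) = -4 - 1*0 = -4 + 0 = -4)
E = 7
c(f, t) = -11 (c(f, t) = -4 - 1*7 = -4 - 7 = -11)
(c(-70, -15) + 22821) - 1*19079 = (-11 + 22821) - 1*19079 = 22810 - 19079 = 3731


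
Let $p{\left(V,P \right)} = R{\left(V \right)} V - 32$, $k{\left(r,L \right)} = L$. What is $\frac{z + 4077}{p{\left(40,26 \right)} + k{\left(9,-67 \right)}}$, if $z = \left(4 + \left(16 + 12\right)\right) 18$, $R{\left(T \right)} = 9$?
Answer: $\frac{517}{29} \approx 17.828$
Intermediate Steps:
$p{\left(V,P \right)} = -32 + 9 V$ ($p{\left(V,P \right)} = 9 V - 32 = -32 + 9 V$)
$z = 576$ ($z = \left(4 + 28\right) 18 = 32 \cdot 18 = 576$)
$\frac{z + 4077}{p{\left(40,26 \right)} + k{\left(9,-67 \right)}} = \frac{576 + 4077}{\left(-32 + 9 \cdot 40\right) - 67} = \frac{4653}{\left(-32 + 360\right) - 67} = \frac{4653}{328 - 67} = \frac{4653}{261} = 4653 \cdot \frac{1}{261} = \frac{517}{29}$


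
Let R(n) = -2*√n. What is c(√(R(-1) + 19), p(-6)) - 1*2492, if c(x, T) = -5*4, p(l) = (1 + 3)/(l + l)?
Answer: -2512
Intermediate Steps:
p(l) = 2/l (p(l) = 4/((2*l)) = 4*(1/(2*l)) = 2/l)
c(x, T) = -20
c(√(R(-1) + 19), p(-6)) - 1*2492 = -20 - 1*2492 = -20 - 2492 = -2512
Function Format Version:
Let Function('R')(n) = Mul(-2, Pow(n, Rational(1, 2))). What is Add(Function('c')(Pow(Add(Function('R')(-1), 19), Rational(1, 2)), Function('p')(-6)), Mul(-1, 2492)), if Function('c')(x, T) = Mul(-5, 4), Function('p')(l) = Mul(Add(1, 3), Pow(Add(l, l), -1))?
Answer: -2512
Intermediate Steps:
Function('p')(l) = Mul(2, Pow(l, -1)) (Function('p')(l) = Mul(4, Pow(Mul(2, l), -1)) = Mul(4, Mul(Rational(1, 2), Pow(l, -1))) = Mul(2, Pow(l, -1)))
Function('c')(x, T) = -20
Add(Function('c')(Pow(Add(Function('R')(-1), 19), Rational(1, 2)), Function('p')(-6)), Mul(-1, 2492)) = Add(-20, Mul(-1, 2492)) = Add(-20, -2492) = -2512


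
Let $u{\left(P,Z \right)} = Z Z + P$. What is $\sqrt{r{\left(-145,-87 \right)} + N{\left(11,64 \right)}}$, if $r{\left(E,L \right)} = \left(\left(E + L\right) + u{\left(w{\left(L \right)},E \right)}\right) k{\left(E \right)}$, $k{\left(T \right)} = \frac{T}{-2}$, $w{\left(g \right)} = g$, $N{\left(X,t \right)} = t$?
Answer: $\sqrt{1501249} \approx 1225.3$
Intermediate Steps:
$u{\left(P,Z \right)} = P + Z^{2}$ ($u{\left(P,Z \right)} = Z^{2} + P = P + Z^{2}$)
$k{\left(T \right)} = - \frac{T}{2}$ ($k{\left(T \right)} = T \left(- \frac{1}{2}\right) = - \frac{T}{2}$)
$r{\left(E,L \right)} = - \frac{E \left(E + E^{2} + 2 L\right)}{2}$ ($r{\left(E,L \right)} = \left(\left(E + L\right) + \left(L + E^{2}\right)\right) \left(- \frac{E}{2}\right) = \left(E + E^{2} + 2 L\right) \left(- \frac{E}{2}\right) = - \frac{E \left(E + E^{2} + 2 L\right)}{2}$)
$\sqrt{r{\left(-145,-87 \right)} + N{\left(11,64 \right)}} = \sqrt{\left(- \frac{1}{2}\right) \left(-145\right) \left(-145 + \left(-145\right)^{2} + 2 \left(-87\right)\right) + 64} = \sqrt{\left(- \frac{1}{2}\right) \left(-145\right) \left(-145 + 21025 - 174\right) + 64} = \sqrt{\left(- \frac{1}{2}\right) \left(-145\right) 20706 + 64} = \sqrt{1501185 + 64} = \sqrt{1501249}$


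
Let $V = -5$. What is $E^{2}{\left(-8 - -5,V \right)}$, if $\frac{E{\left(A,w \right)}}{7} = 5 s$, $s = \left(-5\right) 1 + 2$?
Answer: $11025$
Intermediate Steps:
$s = -3$ ($s = -5 + 2 = -3$)
$E{\left(A,w \right)} = -105$ ($E{\left(A,w \right)} = 7 \cdot 5 \left(-3\right) = 7 \left(-15\right) = -105$)
$E^{2}{\left(-8 - -5,V \right)} = \left(-105\right)^{2} = 11025$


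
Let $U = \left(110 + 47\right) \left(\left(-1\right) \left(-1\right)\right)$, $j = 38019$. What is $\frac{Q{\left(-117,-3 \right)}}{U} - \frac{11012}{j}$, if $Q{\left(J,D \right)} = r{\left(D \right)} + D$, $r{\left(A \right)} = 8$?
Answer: $- \frac{1538789}{5968983} \approx -0.2578$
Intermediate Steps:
$U = 157$ ($U = 157 \cdot 1 = 157$)
$Q{\left(J,D \right)} = 8 + D$
$\frac{Q{\left(-117,-3 \right)}}{U} - \frac{11012}{j} = \frac{8 - 3}{157} - \frac{11012}{38019} = 5 \cdot \frac{1}{157} - \frac{11012}{38019} = \frac{5}{157} - \frac{11012}{38019} = - \frac{1538789}{5968983}$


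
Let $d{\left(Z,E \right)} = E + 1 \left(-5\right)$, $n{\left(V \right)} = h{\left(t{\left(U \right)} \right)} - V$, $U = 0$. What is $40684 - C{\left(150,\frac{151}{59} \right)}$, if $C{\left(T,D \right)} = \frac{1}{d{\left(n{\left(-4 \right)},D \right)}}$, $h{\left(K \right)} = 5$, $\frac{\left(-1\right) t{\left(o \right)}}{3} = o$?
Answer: $\frac{5858555}{144} \approx 40684.0$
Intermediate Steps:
$t{\left(o \right)} = - 3 o$
$n{\left(V \right)} = 5 - V$
$d{\left(Z,E \right)} = -5 + E$ ($d{\left(Z,E \right)} = E - 5 = -5 + E$)
$C{\left(T,D \right)} = \frac{1}{-5 + D}$
$40684 - C{\left(150,\frac{151}{59} \right)} = 40684 - \frac{1}{-5 + \frac{151}{59}} = 40684 - \frac{1}{- \frac{144}{59}} = 40684 - - \frac{59}{144} = 40684 + \frac{59}{144} = \frac{5858555}{144}$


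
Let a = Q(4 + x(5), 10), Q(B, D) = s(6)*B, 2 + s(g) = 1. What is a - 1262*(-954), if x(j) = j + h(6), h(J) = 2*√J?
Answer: 1203939 - 2*√6 ≈ 1.2039e+6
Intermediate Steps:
s(g) = -1 (s(g) = -2 + 1 = -1)
x(j) = j + 2*√6
Q(B, D) = -B
a = -9 - 2*√6 (a = -(4 + (5 + 2*√6)) = -(9 + 2*√6) = -9 - 2*√6 ≈ -13.899)
a - 1262*(-954) = (-9 - 2*√6) - 1262*(-954) = (-9 - 2*√6) + 1203948 = 1203939 - 2*√6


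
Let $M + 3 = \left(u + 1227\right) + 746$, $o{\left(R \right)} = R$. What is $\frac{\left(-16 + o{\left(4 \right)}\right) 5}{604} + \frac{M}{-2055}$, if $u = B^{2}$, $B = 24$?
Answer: $- \frac{415271}{310305} \approx -1.3383$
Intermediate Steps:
$u = 576$ ($u = 24^{2} = 576$)
$M = 2546$ ($M = -3 + \left(\left(576 + 1227\right) + 746\right) = -3 + \left(1803 + 746\right) = -3 + 2549 = 2546$)
$\frac{\left(-16 + o{\left(4 \right)}\right) 5}{604} + \frac{M}{-2055} = \frac{\left(-16 + 4\right) 5}{604} + \frac{2546}{-2055} = \left(-12\right) 5 \cdot \frac{1}{604} + 2546 \left(- \frac{1}{2055}\right) = \left(-60\right) \frac{1}{604} - \frac{2546}{2055} = - \frac{15}{151} - \frac{2546}{2055} = - \frac{415271}{310305}$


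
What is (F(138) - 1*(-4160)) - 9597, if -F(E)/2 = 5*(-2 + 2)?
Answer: -5437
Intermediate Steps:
F(E) = 0 (F(E) = -10*(-2 + 2) = -10*0 = -2*0 = 0)
(F(138) - 1*(-4160)) - 9597 = (0 - 1*(-4160)) - 9597 = (0 + 4160) - 9597 = 4160 - 9597 = -5437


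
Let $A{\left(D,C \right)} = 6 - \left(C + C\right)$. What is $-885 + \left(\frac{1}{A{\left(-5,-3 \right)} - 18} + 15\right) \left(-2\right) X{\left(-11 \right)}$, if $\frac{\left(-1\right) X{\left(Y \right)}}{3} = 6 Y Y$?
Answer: $63729$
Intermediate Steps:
$A{\left(D,C \right)} = 6 - 2 C$
$X{\left(Y \right)} = - 18 Y^{2}$ ($X{\left(Y \right)} = - 3 \cdot 6 Y Y = - 3 \cdot 6 Y^{2} = - 18 Y^{2}$)
$-885 + \left(\frac{1}{A{\left(-5,-3 \right)} - 18} + 15\right) \left(-2\right) X{\left(-11 \right)} = -885 + \left(\frac{1}{\left(6 - -6\right) - 18} + 15\right) \left(-2\right) \left(- 18 \left(-11\right)^{2}\right) = -885 + \left(\frac{1}{\left(6 + 6\right) - 18} + 15\right) \left(-2\right) \left(\left(-18\right) 121\right) = -885 + \left(\frac{1}{12 - 18} + 15\right) \left(-2\right) \left(-2178\right) = -885 + \left(\frac{1}{-6} + 15\right) \left(-2\right) \left(-2178\right) = -885 + \left(- \frac{1}{6} + 15\right) \left(-2\right) \left(-2178\right) = -885 + \frac{89}{6} \left(-2\right) \left(-2178\right) = -885 - -64614 = -885 + 64614 = 63729$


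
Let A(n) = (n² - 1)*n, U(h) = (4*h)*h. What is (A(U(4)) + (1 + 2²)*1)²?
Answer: 68688547225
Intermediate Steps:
U(h) = 4*h²
A(n) = n*(-1 + n²) (A(n) = (-1 + n²)*n = n*(-1 + n²))
(A(U(4)) + (1 + 2²)*1)² = (((4*4²)³ - 4*4²) + (1 + 2²)*1)² = (((4*16)³ - 4*16) + (1 + 4)*1)² = ((64³ - 1*64) + 5*1)² = ((262144 - 64) + 5)² = (262080 + 5)² = 262085² = 68688547225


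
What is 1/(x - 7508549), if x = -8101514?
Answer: -1/15610063 ≈ -6.4061e-8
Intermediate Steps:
1/(x - 7508549) = 1/(-8101514 - 7508549) = 1/(-15610063) = -1/15610063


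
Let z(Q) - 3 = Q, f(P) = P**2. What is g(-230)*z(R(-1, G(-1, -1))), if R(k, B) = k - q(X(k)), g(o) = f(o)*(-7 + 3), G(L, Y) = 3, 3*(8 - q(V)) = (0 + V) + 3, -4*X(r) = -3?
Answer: 1005100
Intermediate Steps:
X(r) = 3/4 (X(r) = -1/4*(-3) = 3/4)
q(V) = 7 - V/3 (q(V) = 8 - ((0 + V) + 3)/3 = 8 - (V + 3)/3 = 8 - (3 + V)/3 = 8 + (-1 - V/3) = 7 - V/3)
g(o) = -4*o**2 (g(o) = o**2*(-7 + 3) = o**2*(-4) = -4*o**2)
R(k, B) = -27/4 + k (R(k, B) = k - (7 - 1/3*3/4) = k - (7 - 1/4) = k - 1*27/4 = k - 27/4 = -27/4 + k)
z(Q) = 3 + Q
g(-230)*z(R(-1, G(-1, -1))) = (-4*(-230)**2)*(3 + (-27/4 - 1)) = (-4*52900)*(3 - 31/4) = -211600*(-19/4) = 1005100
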